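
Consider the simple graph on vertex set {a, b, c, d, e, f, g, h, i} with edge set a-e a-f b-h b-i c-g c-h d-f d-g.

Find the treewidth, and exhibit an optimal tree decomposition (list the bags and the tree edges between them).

Every bag has size at most 2, so the width is 2 − 1 = 1 and tw(G) ≤ 1. Any graph with an edge has treewidth ≥ 1, and G has the edge e–a. The upper and lower bounds meet at 1, so that is the treewidth.

Treewidth 1.
One optimal decomposition is:
Bags: B1 = {a, e}  B2 = {a, f}  B3 = {d, f}  B4 = {d, g}  B5 = {c, g}  B6 = {c, h}  B7 = {b, h}  B8 = {b, i}
Tree: B1–B2, B2–B3, B3–B4, B4–B5, B5–B6, B6–B7, B7–B8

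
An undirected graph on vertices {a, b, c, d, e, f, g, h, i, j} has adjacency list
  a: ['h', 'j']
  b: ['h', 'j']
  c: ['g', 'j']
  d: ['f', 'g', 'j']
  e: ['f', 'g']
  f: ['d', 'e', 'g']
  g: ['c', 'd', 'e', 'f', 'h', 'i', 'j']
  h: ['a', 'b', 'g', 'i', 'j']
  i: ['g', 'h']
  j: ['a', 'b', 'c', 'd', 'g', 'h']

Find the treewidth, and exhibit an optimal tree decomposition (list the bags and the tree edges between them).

Each bag holds 3 vertices, so the decomposition has width 2, which upper-bounds the treewidth. Conversely, {d, g, j} is a clique of size 3, and the vertices of any clique must share a bag in every tree decomposition; so some bag has ≥ 3 vertices and tw(G) ≥ 2. The upper and lower bounds meet at 2, so that is the treewidth.

Treewidth 2.
One optimal decomposition is:
Bags: B1 = {d, f, g}  B2 = {e, f, g}  B3 = {d, g, j}  B4 = {g, h, j}  B5 = {b, h, j}  B6 = {g, h, i}  B7 = {a, h, j}  B8 = {c, g, j}
Tree: B1–B2, B1–B3, B3–B4, B4–B5, B4–B6, B4–B7, B4–B8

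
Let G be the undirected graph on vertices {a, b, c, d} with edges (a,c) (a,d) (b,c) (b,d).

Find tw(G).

A width-2 tree decomposition is:
Bags: B1 = {a, c, d}  B2 = {b, c, d}
Tree: B1–B2
Each bag holds 3 vertices, so the decomposition has width 2, which upper-bounds the treewidth. Since d–a–c–b–d is a cycle in G, G is not acyclic. Forests are exactly the graphs of treewidth ≤ 1, so tw(G) ≥ 2. Therefore the treewidth is 2.

2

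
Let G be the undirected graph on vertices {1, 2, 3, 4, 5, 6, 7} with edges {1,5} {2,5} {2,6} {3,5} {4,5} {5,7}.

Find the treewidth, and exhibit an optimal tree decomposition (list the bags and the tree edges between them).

Treewidth 1.
One such decomposition:
Bags: B1 = {2, 5}  B2 = {3, 5}  B3 = {4, 5}  B4 = {5, 7}  B5 = {1, 5}  B6 = {2, 6}
Tree: B1–B2, B2–B3, B2–B4, B4–B5, B1–B6

Each bag holds 2 vertices, so the decomposition has width 1, which upper-bounds the treewidth. Since G has at least one edge (e.g. 2–5), it is not an edgeless graph, so tw(G) ≥ 1. Hence tw(G) = 1 exactly.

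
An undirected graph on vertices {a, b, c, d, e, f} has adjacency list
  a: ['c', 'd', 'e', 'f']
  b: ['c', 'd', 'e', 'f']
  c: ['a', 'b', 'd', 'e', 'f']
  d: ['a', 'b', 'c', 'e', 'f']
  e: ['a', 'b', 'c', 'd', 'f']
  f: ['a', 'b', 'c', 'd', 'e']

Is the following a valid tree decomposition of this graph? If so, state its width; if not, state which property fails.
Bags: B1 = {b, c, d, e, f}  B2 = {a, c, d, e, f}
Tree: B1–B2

Vertex coverage: the bags together contain {a, b, c, d, e, f}, the full vertex set. Edge coverage: each edge of G has both endpoints in at least one bag. Running intersection: for every vertex, the bags containing it form a connected subtree. All three properties hold, so this is a valid tree decomposition of width max|bag| − 1 = 4, and hence tw(G) ≤ 4.

Yes; width 4.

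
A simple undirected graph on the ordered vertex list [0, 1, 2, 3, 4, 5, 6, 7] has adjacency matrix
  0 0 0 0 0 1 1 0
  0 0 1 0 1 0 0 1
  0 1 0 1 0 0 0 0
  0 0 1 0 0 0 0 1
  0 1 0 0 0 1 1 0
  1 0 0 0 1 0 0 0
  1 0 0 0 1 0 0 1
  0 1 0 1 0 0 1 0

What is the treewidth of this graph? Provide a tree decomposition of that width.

Treewidth 2.
Bags: B1 = {2, 3, 7}  B2 = {1, 2, 7}  B3 = {1, 6, 7}  B4 = {1, 4, 6}  B5 = {0, 4, 6}  B6 = {0, 4, 5}
Tree: B1–B2, B2–B3, B3–B4, B4–B5, B5–B6

The largest bag has 3 vertices, giving width 2; this decomposition certifies tw(G) ≤ 2. Since 3–2–1–7–3 is a cycle in G, G is not acyclic. Forests are exactly the graphs of treewidth ≤ 1, so tw(G) ≥ 2. The upper and lower bounds meet at 2, so that is the treewidth.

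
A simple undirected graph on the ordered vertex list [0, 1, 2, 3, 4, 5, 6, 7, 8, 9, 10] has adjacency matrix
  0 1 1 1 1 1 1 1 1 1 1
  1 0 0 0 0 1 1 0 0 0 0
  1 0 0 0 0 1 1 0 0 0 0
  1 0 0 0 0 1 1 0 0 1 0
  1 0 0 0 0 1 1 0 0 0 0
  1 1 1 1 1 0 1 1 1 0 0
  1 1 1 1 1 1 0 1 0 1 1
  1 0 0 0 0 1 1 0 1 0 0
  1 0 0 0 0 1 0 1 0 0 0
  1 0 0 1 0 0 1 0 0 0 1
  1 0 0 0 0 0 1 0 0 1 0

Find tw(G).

A width-3 tree decomposition is:
Bags: B1 = {0, 3, 5, 6}  B2 = {0, 1, 5, 6}  B3 = {0, 3, 6, 9}  B4 = {0, 6, 9, 10}  B5 = {0, 5, 6, 7}  B6 = {0, 5, 7, 8}  B7 = {0, 2, 5, 6}  B8 = {0, 4, 5, 6}
Tree: B1–B2, B1–B3, B3–B4, B1–B5, B5–B6, B5–B7, B5–B8
Every bag has size at most 4, so the width is 4 − 1 = 3 and tw(G) ≤ 3. For the lower bound, the 4 vertices {0, 5, 7, 8} are pairwise adjacent, and any tree decomposition puts a clique entirely inside one bag — forcing width ≥ 3. The upper and lower bounds meet at 3, so that is the treewidth.

3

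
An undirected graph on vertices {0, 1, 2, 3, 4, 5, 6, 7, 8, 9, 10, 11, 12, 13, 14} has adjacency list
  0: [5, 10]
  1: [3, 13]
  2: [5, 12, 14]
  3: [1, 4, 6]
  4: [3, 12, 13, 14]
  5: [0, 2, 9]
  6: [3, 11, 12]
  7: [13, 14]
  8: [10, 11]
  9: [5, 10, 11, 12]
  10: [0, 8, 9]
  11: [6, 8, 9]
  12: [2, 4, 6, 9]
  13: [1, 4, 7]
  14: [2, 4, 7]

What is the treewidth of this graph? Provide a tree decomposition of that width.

Each bag holds 4 vertices, so the decomposition has width 3, which upper-bounds the treewidth. For the lower bound: the 4 vertex sets {0,8,10}, {11}, {9}, {2,5,6,12} are disjoint, each induces a connected subgraph, and every pair is joined by at least one edge of G. Contracting each set to a single vertex therefore yields K_{4} as a minor, and since treewidth is minor-monotone, tw(G) ≥ tw(K_{4}) = 3. Therefore the treewidth is 3.

Treewidth 3.
One optimal decomposition is:
Bags: B1 = {0, 8, 10, 11}  B2 = {0, 9, 10, 11}  B3 = {0, 5, 9, 11}  B4 = {5, 6, 9, 11}  B5 = {5, 6, 9, 12}  B6 = {2, 5, 6, 12}  B7 = {2, 3, 6, 12}  B8 = {2, 3, 4, 12}  B9 = {2, 3, 4, 14}  B10 = {1, 3, 4, 14}  B11 = {1, 4, 13, 14}  B12 = {1, 7, 13, 14}
Tree: B1–B2, B2–B3, B3–B4, B4–B5, B5–B6, B6–B7, B7–B8, B8–B9, B9–B10, B10–B11, B11–B12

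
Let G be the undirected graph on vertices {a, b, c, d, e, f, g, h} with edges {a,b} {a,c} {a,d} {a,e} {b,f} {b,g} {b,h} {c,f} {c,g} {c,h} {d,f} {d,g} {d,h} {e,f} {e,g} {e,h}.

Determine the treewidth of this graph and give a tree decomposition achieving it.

Treewidth 4.
Bags: B1 = {b, c, d, e, h}  B2 = {a, b, c, d, e}  B3 = {b, c, d, e, g}  B4 = {b, c, d, e, f}
Tree: B1–B2, B2–B3, B3–B4

The largest bag has 5 vertices, giving width 4; this decomposition certifies tw(G) ≤ 4. For the lower bound: the 5 vertex sets {d,h}, {a,b}, {c,g}, {e}, {f} are disjoint, each induces a connected subgraph, and every pair is joined by at least one edge of G. Contracting each set to a single vertex therefore yields K_{5} as a minor, and since treewidth is minor-monotone, tw(G) ≥ tw(K_{5}) = 4. Combining the bounds, tw(G) = 4.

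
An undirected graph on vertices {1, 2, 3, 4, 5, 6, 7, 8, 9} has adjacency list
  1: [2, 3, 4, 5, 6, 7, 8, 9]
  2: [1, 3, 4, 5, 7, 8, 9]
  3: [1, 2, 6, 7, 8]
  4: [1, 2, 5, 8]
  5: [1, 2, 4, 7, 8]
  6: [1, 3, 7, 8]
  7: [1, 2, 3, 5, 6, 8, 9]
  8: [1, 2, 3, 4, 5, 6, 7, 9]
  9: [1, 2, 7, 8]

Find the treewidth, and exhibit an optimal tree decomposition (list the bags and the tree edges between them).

Treewidth 4.
Bags: B1 = {1, 2, 5, 7, 8}  B2 = {1, 2, 4, 5, 8}  B3 = {1, 2, 7, 8, 9}  B4 = {1, 2, 3, 7, 8}  B5 = {1, 3, 6, 7, 8}
Tree: B1–B2, B1–B3, B3–B4, B4–B5

Each bag holds 5 vertices, so the decomposition has width 4, which upper-bounds the treewidth. Conversely, {1, 2, 4, 5, 8} is a clique of size 5, and the vertices of any clique must share a bag in every tree decomposition; so some bag has ≥ 5 vertices and tw(G) ≥ 4. Combining the bounds, tw(G) = 4.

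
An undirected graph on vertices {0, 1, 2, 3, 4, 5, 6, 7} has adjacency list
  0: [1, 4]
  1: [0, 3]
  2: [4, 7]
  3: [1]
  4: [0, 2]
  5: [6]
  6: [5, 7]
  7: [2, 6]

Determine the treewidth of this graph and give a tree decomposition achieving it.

The largest bag has 2 vertices, giving width 1; this decomposition certifies tw(G) ≤ 1. G has an edge, so its treewidth is at least 1. Therefore the treewidth is 1.

Treewidth 1.
Bags: B1 = {1, 3}  B2 = {0, 1}  B3 = {0, 4}  B4 = {2, 4}  B5 = {2, 7}  B6 = {6, 7}  B7 = {5, 6}
Tree: B1–B2, B2–B3, B3–B4, B4–B5, B5–B6, B6–B7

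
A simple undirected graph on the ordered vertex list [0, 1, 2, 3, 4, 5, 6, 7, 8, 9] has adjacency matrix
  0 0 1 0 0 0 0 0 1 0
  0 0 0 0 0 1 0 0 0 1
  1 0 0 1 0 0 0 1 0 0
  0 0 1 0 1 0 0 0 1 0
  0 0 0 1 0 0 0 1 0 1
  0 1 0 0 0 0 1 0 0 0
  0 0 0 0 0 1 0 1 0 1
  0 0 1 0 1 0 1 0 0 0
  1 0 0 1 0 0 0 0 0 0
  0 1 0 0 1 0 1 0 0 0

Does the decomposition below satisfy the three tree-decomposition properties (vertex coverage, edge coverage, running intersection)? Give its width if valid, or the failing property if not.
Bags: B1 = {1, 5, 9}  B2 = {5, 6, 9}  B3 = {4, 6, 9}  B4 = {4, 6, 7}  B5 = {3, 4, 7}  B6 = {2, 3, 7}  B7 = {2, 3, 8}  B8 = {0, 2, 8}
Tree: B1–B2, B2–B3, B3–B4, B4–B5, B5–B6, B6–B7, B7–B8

Yes; width 2.

Every vertex of G appears in some bag (union = {0, 1, 2, 3, 4, 5, 6, 7, 8, 9}); every edge is covered by a bag; and for each vertex v the set of bags containing v is connected in the bag tree. The decomposition is therefore valid. The largest bag has 3 vertices, so the width is 2.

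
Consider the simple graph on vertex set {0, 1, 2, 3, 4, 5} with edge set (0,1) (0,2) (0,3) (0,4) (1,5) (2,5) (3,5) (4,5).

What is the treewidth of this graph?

2

A width-2 tree decomposition is:
Bags: B1 = {0, 4, 5}  B2 = {0, 2, 5}  B3 = {0, 3, 5}  B4 = {0, 1, 5}
Tree: B1–B2, B2–B3, B3–B4
The largest bag has 3 vertices, giving width 2; this decomposition certifies tw(G) ≤ 2. The edges 5–4–0–2–5 form a cycle, so G is not a tree and its treewidth is at least 2. Therefore the treewidth is 2.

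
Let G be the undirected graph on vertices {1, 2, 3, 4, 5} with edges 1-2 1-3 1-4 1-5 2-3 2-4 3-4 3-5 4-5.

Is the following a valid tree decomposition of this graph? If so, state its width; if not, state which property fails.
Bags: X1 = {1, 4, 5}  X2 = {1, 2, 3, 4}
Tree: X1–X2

No — edge (3,5) lies in no bag.

A tree decomposition must satisfy three properties: every vertex lies in some bag; for every edge, both endpoints lie together in some bag; and for every vertex, the bags containing it form a connected subtree. Here edge (3,5) lies in no bag, so the decomposition is invalid.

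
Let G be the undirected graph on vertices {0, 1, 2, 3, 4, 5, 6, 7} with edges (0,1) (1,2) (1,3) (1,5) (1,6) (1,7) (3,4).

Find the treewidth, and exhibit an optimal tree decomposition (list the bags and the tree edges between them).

Treewidth 1.
One optimal decomposition is:
Bags: B1 = {1, 7}  B2 = {1, 5}  B3 = {1, 3}  B4 = {0, 1}  B5 = {1, 6}  B6 = {3, 4}  B7 = {1, 2}
Tree: B1–B2, B1–B3, B1–B4, B3–B5, B3–B6, B2–B7

The largest bag has 2 vertices, giving width 1; this decomposition certifies tw(G) ≤ 1. Any graph with an edge has treewidth ≥ 1, and G has the edge 7–1. Combining the bounds, tw(G) = 1.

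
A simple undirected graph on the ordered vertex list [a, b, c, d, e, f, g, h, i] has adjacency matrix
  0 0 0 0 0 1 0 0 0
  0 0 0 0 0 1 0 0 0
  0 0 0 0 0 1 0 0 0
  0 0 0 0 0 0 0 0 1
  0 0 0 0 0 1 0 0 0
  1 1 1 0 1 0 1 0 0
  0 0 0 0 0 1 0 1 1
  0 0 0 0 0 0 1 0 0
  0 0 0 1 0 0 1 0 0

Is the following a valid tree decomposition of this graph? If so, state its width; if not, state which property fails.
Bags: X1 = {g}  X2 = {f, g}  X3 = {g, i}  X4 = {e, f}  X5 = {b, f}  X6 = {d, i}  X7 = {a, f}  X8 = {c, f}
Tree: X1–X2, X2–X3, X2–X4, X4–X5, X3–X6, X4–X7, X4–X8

No — vertex h appears in no bag.

A tree decomposition must satisfy three properties: every vertex lies in some bag; for every edge, both endpoints lie together in some bag; and for every vertex, the bags containing it form a connected subtree. Here vertex h appears in no bag, so the decomposition is invalid.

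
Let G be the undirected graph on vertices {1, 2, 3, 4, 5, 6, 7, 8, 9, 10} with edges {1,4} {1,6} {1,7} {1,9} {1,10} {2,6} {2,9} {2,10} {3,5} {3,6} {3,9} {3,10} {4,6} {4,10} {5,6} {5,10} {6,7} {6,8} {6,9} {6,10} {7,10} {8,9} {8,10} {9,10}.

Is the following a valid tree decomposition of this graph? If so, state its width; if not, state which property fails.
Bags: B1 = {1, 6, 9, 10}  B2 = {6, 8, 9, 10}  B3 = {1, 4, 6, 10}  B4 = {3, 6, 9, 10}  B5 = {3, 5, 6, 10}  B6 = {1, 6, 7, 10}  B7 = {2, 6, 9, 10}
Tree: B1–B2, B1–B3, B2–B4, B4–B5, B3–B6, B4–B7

Yes; width 3.

Checking the three conditions: (i) the bags cover all of {1, 2, 3, 4, 5, 6, 7, 8, 9, 10}; (ii) for each edge, some bag contains both endpoints; (iii) the bags containing any fixed vertex form a subtree. All hold, so the decomposition is valid with width 4 − 1 = 3.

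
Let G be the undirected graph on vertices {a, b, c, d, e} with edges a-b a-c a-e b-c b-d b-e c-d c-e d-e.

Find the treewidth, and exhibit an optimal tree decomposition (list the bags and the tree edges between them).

Treewidth 3.
One optimal decomposition is:
Bags: B1 = {b, c, d, e}  B2 = {a, b, c, e}
Tree: B1–B2

Every bag has size at most 4, so the width is 4 − 1 = 3 and tw(G) ≤ 3. On the other hand G contains the 4-clique {b, c, d, e}. A clique must lie in a single bag of any decomposition, so no decomposition can have width below 3. Therefore the treewidth is 3.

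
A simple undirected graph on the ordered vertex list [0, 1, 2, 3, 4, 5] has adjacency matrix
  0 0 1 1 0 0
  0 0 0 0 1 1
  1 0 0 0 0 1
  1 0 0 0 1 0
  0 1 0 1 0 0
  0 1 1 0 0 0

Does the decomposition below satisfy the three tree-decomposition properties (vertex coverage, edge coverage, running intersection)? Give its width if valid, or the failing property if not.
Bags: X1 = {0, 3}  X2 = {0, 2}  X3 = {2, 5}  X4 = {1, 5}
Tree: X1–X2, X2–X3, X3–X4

A tree decomposition must satisfy three properties: every vertex lies in some bag; for every edge, both endpoints lie together in some bag; and for every vertex, the bags containing it form a connected subtree. Here vertex 4 appears in no bag, so the decomposition is invalid.

No — vertex 4 appears in no bag.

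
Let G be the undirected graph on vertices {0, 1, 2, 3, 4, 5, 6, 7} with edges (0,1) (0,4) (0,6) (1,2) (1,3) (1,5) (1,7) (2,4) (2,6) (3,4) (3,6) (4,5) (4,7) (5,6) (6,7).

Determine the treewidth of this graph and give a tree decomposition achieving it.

Treewidth 3.
One optimal decomposition is:
Bags: B1 = {1, 4, 6, 7}  B2 = {0, 1, 4, 6}  B3 = {1, 3, 4, 6}  B4 = {1, 4, 5, 6}  B5 = {1, 2, 4, 6}
Tree: B1–B2, B2–B3, B3–B4, B4–B5

The largest bag has 4 vertices, giving width 3; this decomposition certifies tw(G) ≤ 3. For the lower bound: the 4 vertex sets {4,7}, {0,6}, {1}, {3} are disjoint, each induces a connected subgraph, and every pair is joined by at least one edge of G. Contracting each set to a single vertex therefore yields K_{4} as a minor, and since treewidth is minor-monotone, tw(G) ≥ tw(K_{4}) = 3. The upper and lower bounds meet at 3, so that is the treewidth.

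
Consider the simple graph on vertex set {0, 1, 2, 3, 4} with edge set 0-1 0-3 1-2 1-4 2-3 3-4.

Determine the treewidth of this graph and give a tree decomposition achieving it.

Treewidth 2.
Bags: B1 = {0, 1, 3}  B2 = {1, 3, 4}  B3 = {1, 2, 3}
Tree: B1–B2, B2–B3

Each bag holds 3 vertices, so the decomposition has width 2, which upper-bounds the treewidth. The edges 0–1–4–3–0 form a cycle, so G is not a tree and its treewidth is at least 2. Therefore the treewidth is 2.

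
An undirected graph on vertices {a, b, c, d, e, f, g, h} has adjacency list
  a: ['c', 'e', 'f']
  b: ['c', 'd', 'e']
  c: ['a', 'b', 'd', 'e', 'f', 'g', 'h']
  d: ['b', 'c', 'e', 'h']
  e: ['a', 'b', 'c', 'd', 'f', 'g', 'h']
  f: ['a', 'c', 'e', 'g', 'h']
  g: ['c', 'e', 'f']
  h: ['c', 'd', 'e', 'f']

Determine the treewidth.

3

A width-3 tree decomposition is:
Bags: B1 = {c, e, f, h}  B2 = {a, c, e, f}  B3 = {c, d, e, h}  B4 = {c, e, f, g}  B5 = {b, c, d, e}
Tree: B1–B2, B1–B3, B2–B4, B3–B5
Each bag holds 4 vertices, so the decomposition has width 3, which upper-bounds the treewidth. For the lower bound, the 4 vertices {c, d, e, h} are pairwise adjacent, and any tree decomposition puts a clique entirely inside one bag — forcing width ≥ 3. Hence tw(G) = 3 exactly.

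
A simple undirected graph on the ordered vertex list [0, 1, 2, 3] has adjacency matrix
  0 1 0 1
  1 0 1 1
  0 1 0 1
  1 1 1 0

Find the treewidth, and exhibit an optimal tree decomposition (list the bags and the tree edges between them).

Treewidth 2.
One such decomposition:
Bags: B1 = {0, 1, 3}  B2 = {1, 2, 3}
Tree: B1–B2

Each bag holds 3 vertices, so the decomposition has width 2, which upper-bounds the treewidth. For the lower bound, the 3 vertices {0, 1, 3} are pairwise adjacent, and any tree decomposition puts a clique entirely inside one bag — forcing width ≥ 2. The upper and lower bounds meet at 2, so that is the treewidth.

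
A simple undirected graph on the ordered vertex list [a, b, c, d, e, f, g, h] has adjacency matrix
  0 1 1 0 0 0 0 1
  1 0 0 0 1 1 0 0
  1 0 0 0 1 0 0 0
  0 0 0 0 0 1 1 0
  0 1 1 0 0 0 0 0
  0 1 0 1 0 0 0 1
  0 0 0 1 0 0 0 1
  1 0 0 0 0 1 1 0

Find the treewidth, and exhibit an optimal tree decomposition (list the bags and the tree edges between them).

Every bag has size at most 3, so the width is 3 − 1 = 2 and tw(G) ≤ 2. For the lower bound, G contains the cycle e–c–a–b–e, so G is not a forest; only forests have treewidth ≤ 1, hence tw(G) ≥ 2. The upper and lower bounds meet at 2, so that is the treewidth.

Treewidth 2.
One optimal decomposition is:
Bags: B1 = {b, c, e}  B2 = {a, b, c}  B3 = {a, b, f}  B4 = {a, f, h}  B5 = {d, f, h}  B6 = {d, g, h}
Tree: B1–B2, B2–B3, B3–B4, B4–B5, B5–B6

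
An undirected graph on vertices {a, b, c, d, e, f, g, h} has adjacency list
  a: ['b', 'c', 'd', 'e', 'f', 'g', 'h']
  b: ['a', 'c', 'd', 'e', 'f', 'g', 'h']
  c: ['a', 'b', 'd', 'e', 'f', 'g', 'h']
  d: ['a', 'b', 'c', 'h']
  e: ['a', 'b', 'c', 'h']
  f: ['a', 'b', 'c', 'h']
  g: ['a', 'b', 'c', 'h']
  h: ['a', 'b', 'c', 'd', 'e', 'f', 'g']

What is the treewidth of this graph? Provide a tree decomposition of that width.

Treewidth 4.
One such decomposition:
Bags: B1 = {a, b, c, e, h}  B2 = {a, b, c, g, h}  B3 = {a, b, c, d, h}  B4 = {a, b, c, f, h}
Tree: B1–B2, B2–B3, B3–B4

Every bag has size at most 5, so the width is 5 − 1 = 4 and tw(G) ≤ 4. Conversely, {a, b, c, d, h} is a clique of size 5, and the vertices of any clique must share a bag in every tree decomposition; so some bag has ≥ 5 vertices and tw(G) ≥ 4. Therefore the treewidth is 4.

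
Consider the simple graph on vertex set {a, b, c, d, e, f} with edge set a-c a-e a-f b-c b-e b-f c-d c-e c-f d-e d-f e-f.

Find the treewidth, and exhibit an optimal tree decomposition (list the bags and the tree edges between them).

Treewidth 3.
One optimal decomposition is:
Bags: B1 = {c, d, e, f}  B2 = {a, c, e, f}  B3 = {b, c, e, f}
Tree: B1–B2, B1–B3

Every bag has size at most 4, so the width is 4 − 1 = 3 and tw(G) ≤ 3. On the other hand G contains the 4-clique {c, d, e, f}. A clique must lie in a single bag of any decomposition, so no decomposition can have width below 3. Hence tw(G) = 3 exactly.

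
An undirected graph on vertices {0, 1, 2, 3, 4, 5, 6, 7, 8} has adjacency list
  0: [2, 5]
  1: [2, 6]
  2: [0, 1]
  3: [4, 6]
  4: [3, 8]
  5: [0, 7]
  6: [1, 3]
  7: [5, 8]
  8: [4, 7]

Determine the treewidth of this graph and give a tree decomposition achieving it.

The largest bag has 3 vertices, giving width 2; this decomposition certifies tw(G) ≤ 2. Since 2–0–5–7–8–4–3–6–1–2 is a cycle in G, G is not acyclic. Forests are exactly the graphs of treewidth ≤ 1, so tw(G) ≥ 2. Hence tw(G) = 2 exactly.

Treewidth 2.
One optimal decomposition is:
Bags: B1 = {0, 2, 5}  B2 = {2, 5, 7}  B3 = {2, 7, 8}  B4 = {2, 4, 8}  B5 = {2, 3, 4}  B6 = {2, 3, 6}  B7 = {1, 2, 6}
Tree: B1–B2, B2–B3, B3–B4, B4–B5, B5–B6, B6–B7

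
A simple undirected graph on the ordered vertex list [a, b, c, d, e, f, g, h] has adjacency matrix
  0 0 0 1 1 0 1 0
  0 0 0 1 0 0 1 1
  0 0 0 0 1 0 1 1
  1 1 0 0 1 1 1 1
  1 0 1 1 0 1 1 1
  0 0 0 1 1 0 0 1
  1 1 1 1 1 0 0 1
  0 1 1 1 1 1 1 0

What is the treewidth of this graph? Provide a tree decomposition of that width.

Treewidth 3.
One optimal decomposition is:
Bags: B1 = {d, e, g, h}  B2 = {a, d, e, g}  B3 = {d, e, f, h}  B4 = {b, d, g, h}  B5 = {c, e, g, h}
Tree: B1–B2, B1–B3, B1–B4, B1–B5

The largest bag has 4 vertices, giving width 3; this decomposition certifies tw(G) ≤ 3. On the other hand G contains the 4-clique {d, e, g, h}. A clique must lie in a single bag of any decomposition, so no decomposition can have width below 3. The upper and lower bounds meet at 3, so that is the treewidth.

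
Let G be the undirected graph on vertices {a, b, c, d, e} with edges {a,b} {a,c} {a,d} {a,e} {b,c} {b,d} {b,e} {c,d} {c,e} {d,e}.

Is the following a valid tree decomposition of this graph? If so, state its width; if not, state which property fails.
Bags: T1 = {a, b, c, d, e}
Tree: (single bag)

Checking the three conditions: (i) the bags cover all of {a, b, c, d, e}; (ii) for each edge, some bag contains both endpoints; (iii) the bags containing any fixed vertex form a subtree. All hold, so the decomposition is valid with width 5 − 1 = 4.

Yes; width 4.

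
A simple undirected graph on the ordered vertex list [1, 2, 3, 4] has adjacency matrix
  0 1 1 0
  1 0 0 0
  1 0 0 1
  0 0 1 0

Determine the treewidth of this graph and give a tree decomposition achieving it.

Each bag holds 2 vertices, so the decomposition has width 1, which upper-bounds the treewidth. Any graph with an edge has treewidth ≥ 1, and G has the edge 2–1. Hence tw(G) = 1 exactly.

Treewidth 1.
One such decomposition:
Bags: B1 = {1, 2}  B2 = {1, 3}  B3 = {3, 4}
Tree: B1–B2, B2–B3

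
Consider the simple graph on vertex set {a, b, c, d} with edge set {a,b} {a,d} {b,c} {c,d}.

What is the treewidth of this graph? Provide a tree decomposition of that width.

Treewidth 2.
One such decomposition:
Bags: B1 = {a, c, d}  B2 = {a, b, c}
Tree: B1–B2

Every bag has size at most 3, so the width is 3 − 1 = 2 and tw(G) ≤ 2. Since a–d–c–b–a is a cycle in G, G is not acyclic. Forests are exactly the graphs of treewidth ≤ 1, so tw(G) ≥ 2. Therefore the treewidth is 2.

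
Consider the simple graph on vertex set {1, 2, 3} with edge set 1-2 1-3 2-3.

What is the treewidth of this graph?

2

A width-2 tree decomposition is:
Bags: B1 = {1, 2, 3}
Tree: (single bag)
A single bag containing all 3 vertices is trivially a valid decomposition of width 2. For the lower bound, the 3 vertices {1, 2, 3} are pairwise adjacent, and any tree decomposition puts a clique entirely inside one bag — forcing width ≥ 2. Hence tw(G) = 2 exactly.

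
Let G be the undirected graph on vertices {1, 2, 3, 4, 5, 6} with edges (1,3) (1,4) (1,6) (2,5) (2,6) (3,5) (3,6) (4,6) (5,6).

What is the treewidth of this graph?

A width-2 tree decomposition is:
Bags: B1 = {3, 5, 6}  B2 = {2, 5, 6}  B3 = {1, 3, 6}  B4 = {1, 4, 6}
Tree: B1–B2, B1–B3, B3–B4
The largest bag has 3 vertices, giving width 2; this decomposition certifies tw(G) ≤ 2. For the lower bound, the 3 vertices {1, 3, 6} are pairwise adjacent, and any tree decomposition puts a clique entirely inside one bag — forcing width ≥ 2. Hence tw(G) = 2 exactly.

2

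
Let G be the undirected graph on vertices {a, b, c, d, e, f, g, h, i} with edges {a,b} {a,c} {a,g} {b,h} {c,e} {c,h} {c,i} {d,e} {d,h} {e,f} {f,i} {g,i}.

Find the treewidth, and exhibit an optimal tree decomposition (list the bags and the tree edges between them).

Treewidth 3.
One such decomposition:
Bags: B1 = {a, b, g, h}  B2 = {a, c, g, h}  B3 = {c, g, h, i}  B4 = {c, d, h, i}  B5 = {c, d, e, i}  B6 = {d, e, f, i}
Tree: B1–B2, B2–B3, B3–B4, B4–B5, B5–B6

Every bag has size at most 4, so the width is 4 − 1 = 3 and tw(G) ≤ 3. For the lower bound: the 4 vertex sets {a,b,g}, {h}, {c}, {d,e,f,i} are disjoint, each induces a connected subgraph, and every pair is joined by at least one edge of G. Contracting each set to a single vertex therefore yields K_{4} as a minor, and since treewidth is minor-monotone, tw(G) ≥ tw(K_{4}) = 3. Hence tw(G) = 3 exactly.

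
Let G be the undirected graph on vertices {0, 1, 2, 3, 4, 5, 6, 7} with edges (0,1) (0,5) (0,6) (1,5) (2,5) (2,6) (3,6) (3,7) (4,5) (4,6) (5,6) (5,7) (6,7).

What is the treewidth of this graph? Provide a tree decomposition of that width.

Treewidth 2.
Bags: B1 = {0, 1, 5}  B2 = {0, 5, 6}  B3 = {4, 5, 6}  B4 = {2, 5, 6}  B5 = {5, 6, 7}  B6 = {3, 6, 7}
Tree: B1–B2, B2–B3, B3–B4, B4–B5, B5–B6

Every bag has size at most 3, so the width is 3 − 1 = 2 and tw(G) ≤ 2. On the other hand G contains the 3-clique {3, 6, 7}. A clique must lie in a single bag of any decomposition, so no decomposition can have width below 2. Therefore the treewidth is 2.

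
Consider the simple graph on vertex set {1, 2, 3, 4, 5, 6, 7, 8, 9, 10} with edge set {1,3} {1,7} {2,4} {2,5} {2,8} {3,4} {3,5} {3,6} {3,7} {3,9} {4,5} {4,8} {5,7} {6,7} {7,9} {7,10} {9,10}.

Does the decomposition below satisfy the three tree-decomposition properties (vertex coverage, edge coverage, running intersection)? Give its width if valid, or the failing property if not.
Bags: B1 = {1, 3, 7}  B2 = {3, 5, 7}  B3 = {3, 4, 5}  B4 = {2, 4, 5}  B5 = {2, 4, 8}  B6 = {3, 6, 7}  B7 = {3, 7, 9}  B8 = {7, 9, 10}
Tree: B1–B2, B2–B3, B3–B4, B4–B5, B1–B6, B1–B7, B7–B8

Checking the three conditions: (i) the bags cover all of {1, 2, 3, 4, 5, 6, 7, 8, 9, 10}; (ii) for each edge, some bag contains both endpoints; (iii) the bags containing any fixed vertex form a subtree. All hold, so the decomposition is valid with width 3 − 1 = 2.

Yes; width 2.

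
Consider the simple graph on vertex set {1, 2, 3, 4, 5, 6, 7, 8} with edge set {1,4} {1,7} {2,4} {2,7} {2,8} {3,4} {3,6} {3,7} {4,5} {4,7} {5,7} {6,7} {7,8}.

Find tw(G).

A width-2 tree decomposition is:
Bags: B1 = {2, 4, 7}  B2 = {3, 4, 7}  B3 = {1, 4, 7}  B4 = {3, 6, 7}  B5 = {2, 7, 8}  B6 = {4, 5, 7}
Tree: B1–B2, B2–B3, B2–B4, B1–B5, B3–B6
Each bag holds 3 vertices, so the decomposition has width 2, which upper-bounds the treewidth. On the other hand G contains the 3-clique {2, 7, 8}. A clique must lie in a single bag of any decomposition, so no decomposition can have width below 2. The upper and lower bounds meet at 2, so that is the treewidth.

2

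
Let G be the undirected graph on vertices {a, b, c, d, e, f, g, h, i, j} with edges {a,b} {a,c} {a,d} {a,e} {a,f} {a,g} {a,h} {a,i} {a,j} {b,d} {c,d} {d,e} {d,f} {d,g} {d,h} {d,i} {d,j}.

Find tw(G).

A width-2 tree decomposition is:
Bags: B1 = {a, d, e}  B2 = {a, d, g}  B3 = {a, b, d}  B4 = {a, d, j}  B5 = {a, c, d}  B6 = {a, d, i}  B7 = {a, d, f}  B8 = {a, d, h}
Tree: B1–B2, B2–B3, B3–B4, B3–B5, B4–B6, B5–B7, B6–B8
Each bag holds 3 vertices, so the decomposition has width 2, which upper-bounds the treewidth. On the other hand G contains the 3-clique {a, d, f}. A clique must lie in a single bag of any decomposition, so no decomposition can have width below 2. The upper and lower bounds meet at 2, so that is the treewidth.

2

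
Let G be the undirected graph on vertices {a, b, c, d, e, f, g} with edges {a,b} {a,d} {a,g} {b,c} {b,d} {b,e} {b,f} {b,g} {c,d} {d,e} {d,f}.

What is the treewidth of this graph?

2

A width-2 tree decomposition is:
Bags: B1 = {b, c, d}  B2 = {b, d, f}  B3 = {b, d, e}  B4 = {a, b, d}  B5 = {a, b, g}
Tree: B1–B2, B1–B3, B3–B4, B4–B5
Every bag has size at most 3, so the width is 3 − 1 = 2 and tw(G) ≤ 2. On the other hand G contains the 3-clique {b, d, e}. A clique must lie in a single bag of any decomposition, so no decomposition can have width below 2. Hence tw(G) = 2 exactly.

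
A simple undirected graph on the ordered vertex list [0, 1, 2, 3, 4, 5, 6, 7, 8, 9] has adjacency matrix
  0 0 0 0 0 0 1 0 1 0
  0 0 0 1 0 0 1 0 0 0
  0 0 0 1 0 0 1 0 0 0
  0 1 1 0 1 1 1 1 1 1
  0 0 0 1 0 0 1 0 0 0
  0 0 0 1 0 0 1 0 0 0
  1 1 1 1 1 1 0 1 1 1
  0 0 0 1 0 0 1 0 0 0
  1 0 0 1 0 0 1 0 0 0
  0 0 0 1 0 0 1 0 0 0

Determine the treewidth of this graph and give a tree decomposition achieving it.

The largest bag has 3 vertices, giving width 2; this decomposition certifies tw(G) ≤ 2. Conversely, {0, 6, 8} is a clique of size 3, and the vertices of any clique must share a bag in every tree decomposition; so some bag has ≥ 3 vertices and tw(G) ≥ 2. Hence tw(G) = 2 exactly.

Treewidth 2.
One such decomposition:
Bags: B1 = {3, 6, 9}  B2 = {3, 6, 7}  B3 = {3, 6, 8}  B4 = {3, 5, 6}  B5 = {0, 6, 8}  B6 = {2, 3, 6}  B7 = {1, 3, 6}  B8 = {3, 4, 6}
Tree: B1–B2, B2–B3, B2–B4, B3–B5, B4–B6, B1–B7, B6–B8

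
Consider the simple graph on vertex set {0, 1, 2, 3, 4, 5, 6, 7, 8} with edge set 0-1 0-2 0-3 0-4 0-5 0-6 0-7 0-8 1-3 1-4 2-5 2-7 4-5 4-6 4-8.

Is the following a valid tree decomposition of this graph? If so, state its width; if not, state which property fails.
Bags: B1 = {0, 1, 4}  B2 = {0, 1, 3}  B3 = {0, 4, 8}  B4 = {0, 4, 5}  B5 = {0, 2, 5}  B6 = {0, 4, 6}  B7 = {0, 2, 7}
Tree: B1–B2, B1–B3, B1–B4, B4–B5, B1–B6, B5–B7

Every vertex of G appears in some bag (union = {0, 1, 2, 3, 4, 5, 6, 7, 8}); every edge is covered by a bag; and for each vertex v the set of bags containing v is connected in the bag tree. The decomposition is therefore valid. The largest bag has 3 vertices, so the width is 2.

Yes; width 2.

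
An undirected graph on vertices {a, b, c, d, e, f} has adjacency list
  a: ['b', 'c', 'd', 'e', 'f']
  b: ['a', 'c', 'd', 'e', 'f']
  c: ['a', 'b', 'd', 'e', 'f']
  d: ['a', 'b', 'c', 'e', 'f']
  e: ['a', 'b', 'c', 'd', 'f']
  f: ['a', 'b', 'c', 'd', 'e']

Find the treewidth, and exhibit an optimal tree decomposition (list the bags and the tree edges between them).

Treewidth 5.
Bags: B1 = {a, b, c, d, e, f}
Tree: (single bag)

A single bag containing all 6 vertices is trivially a valid decomposition of width 5. Conversely, {a, b, c, d, e, f} is a clique of size 6, and the vertices of any clique must share a bag in every tree decomposition; so some bag has ≥ 6 vertices and tw(G) ≥ 5. Combining the bounds, tw(G) = 5.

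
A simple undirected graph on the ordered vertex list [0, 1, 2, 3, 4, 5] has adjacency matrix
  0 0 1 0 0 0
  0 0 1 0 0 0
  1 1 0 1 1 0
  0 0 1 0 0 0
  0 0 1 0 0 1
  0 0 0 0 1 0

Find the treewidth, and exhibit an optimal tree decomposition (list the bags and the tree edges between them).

The largest bag has 2 vertices, giving width 1; this decomposition certifies tw(G) ≤ 1. Since G has at least one edge (e.g. 2–1), it is not an edgeless graph, so tw(G) ≥ 1. Hence tw(G) = 1 exactly.

Treewidth 1.
Bags: B1 = {1, 2}  B2 = {2, 4}  B3 = {0, 2}  B4 = {2, 3}  B5 = {4, 5}
Tree: B1–B2, B1–B3, B3–B4, B2–B5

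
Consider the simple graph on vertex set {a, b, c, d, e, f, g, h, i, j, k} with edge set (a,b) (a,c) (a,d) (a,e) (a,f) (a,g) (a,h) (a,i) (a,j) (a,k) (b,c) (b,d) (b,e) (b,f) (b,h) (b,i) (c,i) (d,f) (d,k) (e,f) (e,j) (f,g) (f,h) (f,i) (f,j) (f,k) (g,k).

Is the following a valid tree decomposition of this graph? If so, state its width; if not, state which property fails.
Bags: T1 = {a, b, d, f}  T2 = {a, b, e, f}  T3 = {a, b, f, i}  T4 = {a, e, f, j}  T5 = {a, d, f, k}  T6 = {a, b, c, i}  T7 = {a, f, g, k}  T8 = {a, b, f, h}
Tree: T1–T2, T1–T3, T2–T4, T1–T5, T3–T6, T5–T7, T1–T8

Checking the three conditions: (i) the bags cover all of {a, b, c, d, e, f, g, h, i, j, k}; (ii) for each edge, some bag contains both endpoints; (iii) the bags containing any fixed vertex form a subtree. All hold, so the decomposition is valid with width 4 − 1 = 3.

Yes; width 3.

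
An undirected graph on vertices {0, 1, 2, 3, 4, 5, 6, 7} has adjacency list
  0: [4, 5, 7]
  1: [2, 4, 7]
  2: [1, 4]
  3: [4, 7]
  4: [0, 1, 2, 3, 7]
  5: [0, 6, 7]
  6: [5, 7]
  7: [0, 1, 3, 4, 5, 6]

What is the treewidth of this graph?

A width-2 tree decomposition is:
Bags: B1 = {3, 4, 7}  B2 = {0, 4, 7}  B3 = {1, 4, 7}  B4 = {1, 2, 4}  B5 = {0, 5, 7}  B6 = {5, 6, 7}
Tree: B1–B2, B2–B3, B3–B4, B2–B5, B5–B6
Every bag has size at most 3, so the width is 3 − 1 = 2 and tw(G) ≤ 2. For the lower bound, the 3 vertices {1, 2, 4} are pairwise adjacent, and any tree decomposition puts a clique entirely inside one bag — forcing width ≥ 2. Therefore the treewidth is 2.

2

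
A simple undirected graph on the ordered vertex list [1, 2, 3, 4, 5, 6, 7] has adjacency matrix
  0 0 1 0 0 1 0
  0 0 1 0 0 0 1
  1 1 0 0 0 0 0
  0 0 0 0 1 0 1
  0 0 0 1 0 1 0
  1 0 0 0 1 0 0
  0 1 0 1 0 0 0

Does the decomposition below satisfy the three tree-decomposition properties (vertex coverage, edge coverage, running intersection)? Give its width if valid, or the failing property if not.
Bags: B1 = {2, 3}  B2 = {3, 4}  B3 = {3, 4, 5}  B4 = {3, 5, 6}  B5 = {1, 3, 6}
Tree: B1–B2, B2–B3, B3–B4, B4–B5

A tree decomposition must satisfy three properties: every vertex lies in some bag; for every edge, both endpoints lie together in some bag; and for every vertex, the bags containing it form a connected subtree. Here vertex 7 appears in no bag, so the decomposition is invalid.

No — vertex 7 appears in no bag.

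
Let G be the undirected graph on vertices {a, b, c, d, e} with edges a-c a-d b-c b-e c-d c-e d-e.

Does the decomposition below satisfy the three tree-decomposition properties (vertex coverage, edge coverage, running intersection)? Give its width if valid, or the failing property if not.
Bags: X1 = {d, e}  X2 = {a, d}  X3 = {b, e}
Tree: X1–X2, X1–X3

No — vertex c appears in no bag.

A tree decomposition must satisfy three properties: every vertex lies in some bag; for every edge, both endpoints lie together in some bag; and for every vertex, the bags containing it form a connected subtree. Here vertex c appears in no bag, so the decomposition is invalid.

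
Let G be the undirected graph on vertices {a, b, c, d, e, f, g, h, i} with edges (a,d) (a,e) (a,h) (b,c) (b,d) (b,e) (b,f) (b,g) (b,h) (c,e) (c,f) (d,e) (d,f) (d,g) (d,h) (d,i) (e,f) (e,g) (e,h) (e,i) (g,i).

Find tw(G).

A width-3 tree decomposition is:
Bags: B1 = {b, d, e, g}  B2 = {b, d, e, h}  B3 = {a, d, e, h}  B4 = {b, d, e, f}  B5 = {b, c, e, f}  B6 = {d, e, g, i}
Tree: B1–B2, B2–B3, B1–B4, B4–B5, B1–B6
Each bag holds 4 vertices, so the decomposition has width 3, which upper-bounds the treewidth. Conversely, {a, d, e, h} is a clique of size 4, and the vertices of any clique must share a bag in every tree decomposition; so some bag has ≥ 4 vertices and tw(G) ≥ 3. Combining the bounds, tw(G) = 3.

3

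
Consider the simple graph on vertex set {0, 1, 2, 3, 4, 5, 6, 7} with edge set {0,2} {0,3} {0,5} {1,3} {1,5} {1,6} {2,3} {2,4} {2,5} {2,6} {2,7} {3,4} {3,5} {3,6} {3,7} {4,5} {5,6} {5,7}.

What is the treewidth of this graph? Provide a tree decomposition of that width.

Each bag holds 4 vertices, so the decomposition has width 3, which upper-bounds the treewidth. On the other hand G contains the 4-clique {1, 3, 5, 6}. A clique must lie in a single bag of any decomposition, so no decomposition can have width below 3. Combining the bounds, tw(G) = 3.

Treewidth 3.
Bags: B1 = {2, 3, 5, 6}  B2 = {0, 2, 3, 5}  B3 = {2, 3, 4, 5}  B4 = {1, 3, 5, 6}  B5 = {2, 3, 5, 7}
Tree: B1–B2, B1–B3, B1–B4, B1–B5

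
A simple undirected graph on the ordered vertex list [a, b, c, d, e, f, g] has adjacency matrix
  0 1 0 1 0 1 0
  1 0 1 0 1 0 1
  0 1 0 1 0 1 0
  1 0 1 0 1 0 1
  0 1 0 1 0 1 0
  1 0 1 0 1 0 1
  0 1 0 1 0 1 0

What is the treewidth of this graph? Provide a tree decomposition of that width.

Treewidth 3.
Bags: B1 = {b, d, e, f}  B2 = {b, c, d, f}  B3 = {a, b, d, f}  B4 = {b, d, f, g}
Tree: B1–B2, B2–B3, B3–B4

Every bag has size at most 4, so the width is 4 − 1 = 3 and tw(G) ≤ 3. For the lower bound: the 4 vertex sets {d,e}, {c,f}, {b}, {a} are disjoint, each induces a connected subgraph, and every pair is joined by at least one edge of G. Contracting each set to a single vertex therefore yields K_{4} as a minor, and since treewidth is minor-monotone, tw(G) ≥ tw(K_{4}) = 3. The upper and lower bounds meet at 3, so that is the treewidth.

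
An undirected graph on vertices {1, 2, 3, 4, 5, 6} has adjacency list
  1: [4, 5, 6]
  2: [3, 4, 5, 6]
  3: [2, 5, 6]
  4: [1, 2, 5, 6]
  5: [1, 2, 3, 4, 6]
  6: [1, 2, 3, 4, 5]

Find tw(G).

3

A width-3 tree decomposition is:
Bags: B1 = {1, 4, 5, 6}  B2 = {2, 4, 5, 6}  B3 = {2, 3, 5, 6}
Tree: B1–B2, B2–B3
Every bag has size at most 4, so the width is 4 − 1 = 3 and tw(G) ≤ 3. On the other hand G contains the 4-clique {1, 4, 5, 6}. A clique must lie in a single bag of any decomposition, so no decomposition can have width below 3. The upper and lower bounds meet at 3, so that is the treewidth.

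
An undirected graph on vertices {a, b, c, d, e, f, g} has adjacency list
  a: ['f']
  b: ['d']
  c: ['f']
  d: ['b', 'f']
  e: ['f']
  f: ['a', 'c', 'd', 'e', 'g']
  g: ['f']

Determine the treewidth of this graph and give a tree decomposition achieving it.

Treewidth 1.
Bags: B1 = {e, f}  B2 = {f, g}  B3 = {c, f}  B4 = {d, f}  B5 = {b, d}  B6 = {a, f}
Tree: B1–B2, B1–B3, B2–B4, B4–B5, B2–B6

The largest bag has 2 vertices, giving width 1; this decomposition certifies tw(G) ≤ 1. Since G has at least one edge (e.g. f–e), it is not an edgeless graph, so tw(G) ≥ 1. Combining the bounds, tw(G) = 1.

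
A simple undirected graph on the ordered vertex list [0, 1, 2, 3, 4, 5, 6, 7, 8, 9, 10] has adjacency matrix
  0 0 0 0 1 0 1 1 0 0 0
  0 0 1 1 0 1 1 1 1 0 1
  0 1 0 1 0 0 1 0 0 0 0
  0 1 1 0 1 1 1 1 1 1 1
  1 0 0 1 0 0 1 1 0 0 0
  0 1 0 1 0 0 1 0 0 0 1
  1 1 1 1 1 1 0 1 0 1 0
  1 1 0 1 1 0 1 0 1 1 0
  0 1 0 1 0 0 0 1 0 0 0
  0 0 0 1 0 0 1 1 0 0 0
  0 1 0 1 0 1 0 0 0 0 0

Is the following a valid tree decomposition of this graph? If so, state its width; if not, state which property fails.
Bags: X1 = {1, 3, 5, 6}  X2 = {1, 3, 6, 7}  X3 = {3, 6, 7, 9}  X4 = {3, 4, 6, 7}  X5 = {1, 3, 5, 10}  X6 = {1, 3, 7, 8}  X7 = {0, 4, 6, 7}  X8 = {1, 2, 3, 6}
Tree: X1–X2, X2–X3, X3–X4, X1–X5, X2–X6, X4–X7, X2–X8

Every vertex of G appears in some bag (union = {0, 1, 2, 3, 4, 5, 6, 7, 8, 9, 10}); every edge is covered by a bag; and for each vertex v the set of bags containing v is connected in the bag tree. The decomposition is therefore valid. The largest bag has 4 vertices, so the width is 3.

Yes; width 3.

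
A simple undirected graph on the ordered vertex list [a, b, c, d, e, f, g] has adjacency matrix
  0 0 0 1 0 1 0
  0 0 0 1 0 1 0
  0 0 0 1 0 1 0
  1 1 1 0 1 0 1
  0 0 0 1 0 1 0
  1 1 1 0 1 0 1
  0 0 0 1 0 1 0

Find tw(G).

A width-2 tree decomposition is:
Bags: B1 = {d, f, g}  B2 = {b, d, f}  B3 = {d, e, f}  B4 = {a, d, f}  B5 = {c, d, f}
Tree: B1–B2, B2–B3, B3–B4, B4–B5
Every bag has size at most 3, so the width is 3 − 1 = 2 and tw(G) ≤ 2. The edges f–g–d–b–f form a cycle, so G is not a tree and its treewidth is at least 2. Therefore the treewidth is 2.

2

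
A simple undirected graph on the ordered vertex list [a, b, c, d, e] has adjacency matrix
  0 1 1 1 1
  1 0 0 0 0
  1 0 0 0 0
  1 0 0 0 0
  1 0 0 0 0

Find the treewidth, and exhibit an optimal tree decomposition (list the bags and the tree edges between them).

Each bag holds 2 vertices, so the decomposition has width 1, which upper-bounds the treewidth. Since G has at least one edge (e.g. a–c), it is not an edgeless graph, so tw(G) ≥ 1. Combining the bounds, tw(G) = 1.

Treewidth 1.
Bags: B1 = {a, c}  B2 = {a, d}  B3 = {a, e}  B4 = {a, b}
Tree: B1–B2, B2–B3, B2–B4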